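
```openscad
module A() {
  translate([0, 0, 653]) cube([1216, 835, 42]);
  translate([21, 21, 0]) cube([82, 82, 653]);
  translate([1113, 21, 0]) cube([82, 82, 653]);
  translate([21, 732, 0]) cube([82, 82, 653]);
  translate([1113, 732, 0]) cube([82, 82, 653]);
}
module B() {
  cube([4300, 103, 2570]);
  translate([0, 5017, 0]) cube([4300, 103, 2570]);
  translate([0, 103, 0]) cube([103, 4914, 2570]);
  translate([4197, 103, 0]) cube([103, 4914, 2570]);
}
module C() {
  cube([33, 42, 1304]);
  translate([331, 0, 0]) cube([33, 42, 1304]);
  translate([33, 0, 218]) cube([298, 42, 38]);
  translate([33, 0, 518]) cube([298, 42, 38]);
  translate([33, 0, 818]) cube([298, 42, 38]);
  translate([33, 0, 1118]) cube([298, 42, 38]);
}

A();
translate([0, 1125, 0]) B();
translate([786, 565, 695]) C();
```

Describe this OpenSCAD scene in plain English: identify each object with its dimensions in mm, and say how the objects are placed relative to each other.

A is a table: top 1216 mm (x) × 835 mm (y), 42 mm thick, upper face at z = 695 mm, on four 82×82 mm square legs, each inset 21 mm from the nearest pair of top edges, running from z = 0 to the bottom of the top.

B is a box-shaped house frame (walls only): outside footprint 4300×5120 mm, wall height 2570 mm, wall thickness 103 mm. The two y-facing walls run the full x-width; the two x-facing walls fit between the inner faces of the y-facing walls.

C is a wooden ladder with two side rails of 33×42 mm section and 1304 mm height, set 364 mm apart overall. Between them run 4 rectangular rungs (42 mm deep, 38 mm thick), front faces flush with the rails' −y face. The bottom of the first rung is 218 mm above the floor and each subsequent rung is 300 mm higher than the one below.

The house frame is on the floor beside the table on its +y side. The ladder is on top of the table.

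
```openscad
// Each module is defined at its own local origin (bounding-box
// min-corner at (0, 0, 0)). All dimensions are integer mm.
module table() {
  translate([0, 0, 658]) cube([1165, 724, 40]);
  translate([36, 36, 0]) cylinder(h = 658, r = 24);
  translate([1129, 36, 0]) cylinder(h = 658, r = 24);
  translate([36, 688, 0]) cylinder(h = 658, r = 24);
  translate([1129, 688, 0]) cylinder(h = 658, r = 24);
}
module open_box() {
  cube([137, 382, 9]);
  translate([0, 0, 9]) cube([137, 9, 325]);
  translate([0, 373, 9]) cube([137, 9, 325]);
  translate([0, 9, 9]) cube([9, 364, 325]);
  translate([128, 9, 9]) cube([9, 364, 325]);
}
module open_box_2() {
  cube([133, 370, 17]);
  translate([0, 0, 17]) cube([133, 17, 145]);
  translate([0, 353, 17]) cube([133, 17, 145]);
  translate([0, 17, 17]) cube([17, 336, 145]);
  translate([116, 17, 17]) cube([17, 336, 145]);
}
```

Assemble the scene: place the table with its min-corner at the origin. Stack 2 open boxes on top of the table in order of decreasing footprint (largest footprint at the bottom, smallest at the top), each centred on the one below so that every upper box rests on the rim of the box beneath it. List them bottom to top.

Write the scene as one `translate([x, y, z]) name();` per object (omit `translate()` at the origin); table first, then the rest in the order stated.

table();
translate([514, 171, 698]) open_box();
translate([516, 177, 1032]) open_box_2();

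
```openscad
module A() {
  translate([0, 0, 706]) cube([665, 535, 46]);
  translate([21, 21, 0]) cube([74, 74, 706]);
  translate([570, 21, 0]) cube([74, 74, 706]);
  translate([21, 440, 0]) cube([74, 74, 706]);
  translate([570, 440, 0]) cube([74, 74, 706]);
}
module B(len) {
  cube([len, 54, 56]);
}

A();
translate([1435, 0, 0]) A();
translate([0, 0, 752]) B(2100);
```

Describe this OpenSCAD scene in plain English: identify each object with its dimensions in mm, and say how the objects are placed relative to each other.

A is a table with a 665×535 mm rectangular top, 46 mm thick, top surface at z = 752 mm, supported by four 74×74 mm square legs, each inset 21 mm from the nearest pair of top edges, running from the floor.

B is a rectangular beam 2100 mm long (x), 54 mm deep (y), 56 mm thick (z).

The beam spans the tops of two tables placed 770 mm apart, resting at z = 752 mm.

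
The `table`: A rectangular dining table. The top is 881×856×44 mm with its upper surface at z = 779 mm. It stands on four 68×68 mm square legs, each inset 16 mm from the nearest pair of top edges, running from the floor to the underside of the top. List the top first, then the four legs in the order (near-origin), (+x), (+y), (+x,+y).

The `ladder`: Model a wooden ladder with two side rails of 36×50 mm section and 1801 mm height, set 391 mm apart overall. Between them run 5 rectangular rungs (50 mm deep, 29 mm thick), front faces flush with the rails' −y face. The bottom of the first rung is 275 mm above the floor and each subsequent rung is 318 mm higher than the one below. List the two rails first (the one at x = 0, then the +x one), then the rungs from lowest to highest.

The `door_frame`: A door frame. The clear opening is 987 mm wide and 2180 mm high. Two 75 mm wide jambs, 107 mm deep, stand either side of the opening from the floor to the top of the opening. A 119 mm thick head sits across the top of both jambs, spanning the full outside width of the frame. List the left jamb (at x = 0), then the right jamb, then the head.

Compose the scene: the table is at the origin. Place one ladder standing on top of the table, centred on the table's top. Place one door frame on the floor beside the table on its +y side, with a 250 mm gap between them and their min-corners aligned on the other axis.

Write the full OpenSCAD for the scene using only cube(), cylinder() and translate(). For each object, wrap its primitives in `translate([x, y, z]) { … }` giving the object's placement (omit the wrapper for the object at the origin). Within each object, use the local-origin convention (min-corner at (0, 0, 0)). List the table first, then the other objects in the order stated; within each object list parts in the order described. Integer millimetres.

translate([0, 0, 735]) cube([881, 856, 44]);
translate([16, 16, 0]) cube([68, 68, 735]);
translate([797, 16, 0]) cube([68, 68, 735]);
translate([16, 772, 0]) cube([68, 68, 735]);
translate([797, 772, 0]) cube([68, 68, 735]);
translate([245, 403, 779]) {
  cube([36, 50, 1801]);
  translate([355, 0, 0]) cube([36, 50, 1801]);
  translate([36, 0, 275]) cube([319, 50, 29]);
  translate([36, 0, 593]) cube([319, 50, 29]);
  translate([36, 0, 911]) cube([319, 50, 29]);
  translate([36, 0, 1229]) cube([319, 50, 29]);
  translate([36, 0, 1547]) cube([319, 50, 29]);
}
translate([0, 1106, 0]) {
  cube([75, 107, 2180]);
  translate([1062, 0, 0]) cube([75, 107, 2180]);
  translate([0, 0, 2180]) cube([1137, 107, 119]);
}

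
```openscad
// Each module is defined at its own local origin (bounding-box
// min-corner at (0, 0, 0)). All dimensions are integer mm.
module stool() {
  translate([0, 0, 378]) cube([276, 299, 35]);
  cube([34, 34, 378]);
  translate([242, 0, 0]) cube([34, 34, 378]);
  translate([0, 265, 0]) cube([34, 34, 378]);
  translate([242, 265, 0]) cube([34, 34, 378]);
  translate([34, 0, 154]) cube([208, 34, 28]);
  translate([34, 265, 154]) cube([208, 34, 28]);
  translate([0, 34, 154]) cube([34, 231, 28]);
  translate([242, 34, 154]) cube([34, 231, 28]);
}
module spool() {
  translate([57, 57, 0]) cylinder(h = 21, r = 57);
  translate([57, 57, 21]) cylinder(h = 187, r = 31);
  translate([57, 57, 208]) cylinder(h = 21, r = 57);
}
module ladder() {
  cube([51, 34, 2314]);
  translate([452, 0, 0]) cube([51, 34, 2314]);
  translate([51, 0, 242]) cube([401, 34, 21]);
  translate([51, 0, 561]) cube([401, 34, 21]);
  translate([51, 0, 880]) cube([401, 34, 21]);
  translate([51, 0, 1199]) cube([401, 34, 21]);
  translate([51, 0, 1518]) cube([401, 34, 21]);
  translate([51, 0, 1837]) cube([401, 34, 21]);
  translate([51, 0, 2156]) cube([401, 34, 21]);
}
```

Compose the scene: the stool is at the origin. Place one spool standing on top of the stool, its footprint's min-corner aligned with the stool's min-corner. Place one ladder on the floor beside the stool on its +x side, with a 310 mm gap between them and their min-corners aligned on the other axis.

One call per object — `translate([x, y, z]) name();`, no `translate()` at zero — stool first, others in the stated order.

stool();
translate([0, 0, 413]) spool();
translate([586, 0, 0]) ladder();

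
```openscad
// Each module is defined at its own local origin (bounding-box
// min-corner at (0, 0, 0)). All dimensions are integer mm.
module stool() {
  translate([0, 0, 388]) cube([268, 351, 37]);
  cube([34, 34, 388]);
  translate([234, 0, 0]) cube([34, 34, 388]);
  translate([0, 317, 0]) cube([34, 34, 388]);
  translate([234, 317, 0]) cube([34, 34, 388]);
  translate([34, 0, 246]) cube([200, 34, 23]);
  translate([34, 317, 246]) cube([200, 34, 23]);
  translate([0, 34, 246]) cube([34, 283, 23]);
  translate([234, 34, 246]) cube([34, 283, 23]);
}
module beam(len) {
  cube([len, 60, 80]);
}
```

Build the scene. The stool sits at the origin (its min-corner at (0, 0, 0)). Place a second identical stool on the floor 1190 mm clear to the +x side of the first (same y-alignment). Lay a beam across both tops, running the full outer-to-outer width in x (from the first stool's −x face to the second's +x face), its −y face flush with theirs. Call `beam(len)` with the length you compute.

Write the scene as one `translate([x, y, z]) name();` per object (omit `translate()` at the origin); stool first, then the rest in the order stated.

stool();
translate([1458, 0, 0]) stool();
translate([0, 0, 425]) beam(1726);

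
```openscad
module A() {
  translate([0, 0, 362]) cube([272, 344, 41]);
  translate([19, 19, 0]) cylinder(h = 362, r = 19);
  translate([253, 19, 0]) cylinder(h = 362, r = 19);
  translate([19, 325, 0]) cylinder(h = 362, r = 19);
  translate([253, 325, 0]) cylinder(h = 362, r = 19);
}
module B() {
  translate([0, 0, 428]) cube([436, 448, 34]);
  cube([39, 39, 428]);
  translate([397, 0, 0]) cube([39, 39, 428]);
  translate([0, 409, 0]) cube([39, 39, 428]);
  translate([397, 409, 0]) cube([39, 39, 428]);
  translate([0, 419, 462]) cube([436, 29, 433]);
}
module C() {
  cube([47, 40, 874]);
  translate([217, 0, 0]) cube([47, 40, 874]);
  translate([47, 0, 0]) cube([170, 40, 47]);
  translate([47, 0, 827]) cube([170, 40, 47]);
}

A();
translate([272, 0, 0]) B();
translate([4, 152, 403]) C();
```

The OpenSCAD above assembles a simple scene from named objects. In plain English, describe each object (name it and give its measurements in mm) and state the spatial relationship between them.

A is a four-legged stool. The seat is a 272×344×41 mm slab whose top surface is at z = 403 mm; four round legs, each 38 mm in diameter, run from the floor (z = 0) to the underside of the seat, each leg's axis is inset half a diameter from the nearest pair of seat edges (so the leg's bounding box is flush with the corner).

B is a chair: 436×448 mm seat, 34 mm thick, top at z = 462 mm, on four 39 mm square corner legs flush with the seat edges. A 29 mm thick backrest slab spans the full seat width, extending 433 mm above the seat top, its back face flush with the seat's +y edge.

C is a rectangular picture frame lying in the x–z plane (depth along y). The opening is 170 mm wide (x) by 780 mm tall (z), surrounded by a border 47 mm wide on all four sides. The frame is 40 mm deep and is made of two full-height vertical stiles with two horizontal rails fitted between them.

The chair is against the stool's +x side, with their −y faces flush. The picture frame is on top of the stool, centred.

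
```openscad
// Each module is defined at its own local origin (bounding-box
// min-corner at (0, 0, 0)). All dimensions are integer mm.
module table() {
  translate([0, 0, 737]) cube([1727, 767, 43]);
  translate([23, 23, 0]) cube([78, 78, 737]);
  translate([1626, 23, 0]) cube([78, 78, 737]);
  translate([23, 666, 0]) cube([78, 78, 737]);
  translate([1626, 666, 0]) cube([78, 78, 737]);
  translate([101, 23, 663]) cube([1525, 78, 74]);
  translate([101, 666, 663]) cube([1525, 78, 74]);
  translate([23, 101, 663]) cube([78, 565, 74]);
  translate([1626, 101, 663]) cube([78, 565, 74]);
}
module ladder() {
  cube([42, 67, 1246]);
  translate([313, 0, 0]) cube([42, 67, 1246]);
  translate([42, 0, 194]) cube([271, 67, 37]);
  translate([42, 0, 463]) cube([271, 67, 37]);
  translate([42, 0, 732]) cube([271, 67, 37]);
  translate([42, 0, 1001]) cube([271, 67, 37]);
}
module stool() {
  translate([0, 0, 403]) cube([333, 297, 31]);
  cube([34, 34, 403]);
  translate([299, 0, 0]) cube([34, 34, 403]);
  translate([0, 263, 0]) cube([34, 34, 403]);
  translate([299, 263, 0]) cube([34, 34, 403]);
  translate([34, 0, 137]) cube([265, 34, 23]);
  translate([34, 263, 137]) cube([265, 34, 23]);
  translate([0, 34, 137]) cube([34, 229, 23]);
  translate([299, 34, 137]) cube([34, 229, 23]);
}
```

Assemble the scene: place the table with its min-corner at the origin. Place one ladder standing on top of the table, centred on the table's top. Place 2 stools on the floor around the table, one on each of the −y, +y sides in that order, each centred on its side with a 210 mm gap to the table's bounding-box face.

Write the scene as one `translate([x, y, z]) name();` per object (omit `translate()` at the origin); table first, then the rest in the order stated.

table();
translate([686, 350, 780]) ladder();
translate([697, -507, 0]) stool();
translate([697, 977, 0]) stool();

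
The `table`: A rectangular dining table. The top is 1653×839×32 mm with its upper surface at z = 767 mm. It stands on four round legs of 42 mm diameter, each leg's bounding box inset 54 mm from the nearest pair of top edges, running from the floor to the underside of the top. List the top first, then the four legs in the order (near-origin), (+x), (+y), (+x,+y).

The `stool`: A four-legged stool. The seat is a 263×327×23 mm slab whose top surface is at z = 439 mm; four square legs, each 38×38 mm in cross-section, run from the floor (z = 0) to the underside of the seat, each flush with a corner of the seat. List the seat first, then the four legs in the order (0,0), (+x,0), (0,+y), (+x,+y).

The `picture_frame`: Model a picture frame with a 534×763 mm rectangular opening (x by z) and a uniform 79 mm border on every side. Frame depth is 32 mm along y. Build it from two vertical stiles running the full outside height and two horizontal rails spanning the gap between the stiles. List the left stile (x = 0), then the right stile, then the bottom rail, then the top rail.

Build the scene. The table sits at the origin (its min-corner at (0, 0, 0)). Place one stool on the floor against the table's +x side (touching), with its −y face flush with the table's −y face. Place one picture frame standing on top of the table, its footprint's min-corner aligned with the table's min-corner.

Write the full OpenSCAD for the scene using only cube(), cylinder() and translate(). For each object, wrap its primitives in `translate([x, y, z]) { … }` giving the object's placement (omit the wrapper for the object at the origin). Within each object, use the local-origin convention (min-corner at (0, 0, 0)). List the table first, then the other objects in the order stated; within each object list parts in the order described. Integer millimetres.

translate([0, 0, 735]) cube([1653, 839, 32]);
translate([75, 75, 0]) cylinder(h = 735, r = 21);
translate([1578, 75, 0]) cylinder(h = 735, r = 21);
translate([75, 764, 0]) cylinder(h = 735, r = 21);
translate([1578, 764, 0]) cylinder(h = 735, r = 21);
translate([1653, 0, 0]) {
  translate([0, 0, 416]) cube([263, 327, 23]);
  cube([38, 38, 416]);
  translate([225, 0, 0]) cube([38, 38, 416]);
  translate([0, 289, 0]) cube([38, 38, 416]);
  translate([225, 289, 0]) cube([38, 38, 416]);
}
translate([0, 0, 767]) {
  cube([79, 32, 921]);
  translate([613, 0, 0]) cube([79, 32, 921]);
  translate([79, 0, 0]) cube([534, 32, 79]);
  translate([79, 0, 842]) cube([534, 32, 79]);
}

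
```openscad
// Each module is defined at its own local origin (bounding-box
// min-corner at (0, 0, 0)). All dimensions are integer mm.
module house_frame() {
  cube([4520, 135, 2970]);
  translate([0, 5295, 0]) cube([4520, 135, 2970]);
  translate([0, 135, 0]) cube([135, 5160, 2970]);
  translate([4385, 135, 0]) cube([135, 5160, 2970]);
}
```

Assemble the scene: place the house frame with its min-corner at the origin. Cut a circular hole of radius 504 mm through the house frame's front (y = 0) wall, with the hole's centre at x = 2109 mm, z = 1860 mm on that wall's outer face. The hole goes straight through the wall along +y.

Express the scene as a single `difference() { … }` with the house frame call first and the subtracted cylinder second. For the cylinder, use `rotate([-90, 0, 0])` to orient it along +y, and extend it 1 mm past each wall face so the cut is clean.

difference() {
  house_frame();
  translate([2109, -1, 1860]) rotate([-90, 0, 0]) cylinder(h = 137, r = 504);
}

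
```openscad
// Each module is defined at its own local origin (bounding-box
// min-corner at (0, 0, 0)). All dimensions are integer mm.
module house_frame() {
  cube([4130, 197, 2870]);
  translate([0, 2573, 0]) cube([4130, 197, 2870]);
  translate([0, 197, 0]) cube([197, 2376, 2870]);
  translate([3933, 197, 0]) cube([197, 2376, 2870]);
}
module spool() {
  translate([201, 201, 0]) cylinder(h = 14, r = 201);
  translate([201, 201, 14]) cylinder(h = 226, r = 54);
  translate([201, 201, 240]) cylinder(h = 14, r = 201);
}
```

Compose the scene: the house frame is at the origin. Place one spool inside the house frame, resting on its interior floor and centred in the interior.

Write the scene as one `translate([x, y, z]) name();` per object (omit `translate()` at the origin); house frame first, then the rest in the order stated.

house_frame();
translate([1864, 1184, 0]) spool();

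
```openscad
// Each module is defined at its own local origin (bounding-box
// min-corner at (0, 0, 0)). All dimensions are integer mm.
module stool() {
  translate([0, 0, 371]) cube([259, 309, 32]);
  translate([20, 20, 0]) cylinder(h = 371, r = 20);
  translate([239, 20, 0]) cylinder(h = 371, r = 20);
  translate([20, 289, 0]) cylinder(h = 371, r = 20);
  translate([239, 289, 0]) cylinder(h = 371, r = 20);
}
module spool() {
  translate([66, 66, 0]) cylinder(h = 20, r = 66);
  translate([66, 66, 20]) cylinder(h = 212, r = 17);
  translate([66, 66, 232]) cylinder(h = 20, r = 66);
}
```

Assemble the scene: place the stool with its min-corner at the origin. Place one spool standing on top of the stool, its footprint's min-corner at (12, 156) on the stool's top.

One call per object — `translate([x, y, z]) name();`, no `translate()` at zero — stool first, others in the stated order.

stool();
translate([12, 156, 403]) spool();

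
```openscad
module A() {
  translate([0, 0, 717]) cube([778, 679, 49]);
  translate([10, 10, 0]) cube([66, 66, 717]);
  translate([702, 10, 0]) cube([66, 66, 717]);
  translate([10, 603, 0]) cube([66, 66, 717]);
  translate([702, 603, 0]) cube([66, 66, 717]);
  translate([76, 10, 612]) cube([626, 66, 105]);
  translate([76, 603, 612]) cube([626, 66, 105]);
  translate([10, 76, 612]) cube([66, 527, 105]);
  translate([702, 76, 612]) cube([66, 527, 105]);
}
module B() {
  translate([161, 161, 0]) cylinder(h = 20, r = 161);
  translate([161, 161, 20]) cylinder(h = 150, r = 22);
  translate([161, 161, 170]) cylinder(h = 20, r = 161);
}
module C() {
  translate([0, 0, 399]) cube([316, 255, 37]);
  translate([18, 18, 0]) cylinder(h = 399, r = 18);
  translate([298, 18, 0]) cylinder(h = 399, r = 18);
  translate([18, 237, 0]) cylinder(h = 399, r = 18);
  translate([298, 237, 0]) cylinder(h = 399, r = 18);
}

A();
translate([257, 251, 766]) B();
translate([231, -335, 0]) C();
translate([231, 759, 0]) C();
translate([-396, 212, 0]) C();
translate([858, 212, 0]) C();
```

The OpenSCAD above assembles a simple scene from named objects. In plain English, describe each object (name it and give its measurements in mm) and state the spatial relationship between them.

A is a rectangular dining table. The top is 778×679×49 mm with its upper surface at z = 766 mm. It stands on four 66×66 mm square legs, each inset 10 mm from the nearest pair of top edges, running from the floor to the underside of the top. Four apron rails, 66 mm thick and 105 mm tall, run between adjacent legs with their top edges flush with the underside of the top and their outer faces flush with the legs' outer faces.

B is a spool: two coaxial disc flanges of radius 161 mm and thickness 20 mm, joined by a core cylinder of radius 22 mm and height 150 mm. The lower flange rests on z = 0 and the three cylinders share a vertical axis.

C is a four-legged stool. The seat is 316×255 mm, 37 mm thick, top at z = 436 mm. It stands on four round legs, each 36 mm in diameter, from z = 0 to the seat underside, each leg's axis is inset half a diameter from the nearest pair of seat edges (so the leg's bounding box is flush with the corner).

The spool is on top of the table. Four stools sit around the table at the −y, +y, −x, +x sides.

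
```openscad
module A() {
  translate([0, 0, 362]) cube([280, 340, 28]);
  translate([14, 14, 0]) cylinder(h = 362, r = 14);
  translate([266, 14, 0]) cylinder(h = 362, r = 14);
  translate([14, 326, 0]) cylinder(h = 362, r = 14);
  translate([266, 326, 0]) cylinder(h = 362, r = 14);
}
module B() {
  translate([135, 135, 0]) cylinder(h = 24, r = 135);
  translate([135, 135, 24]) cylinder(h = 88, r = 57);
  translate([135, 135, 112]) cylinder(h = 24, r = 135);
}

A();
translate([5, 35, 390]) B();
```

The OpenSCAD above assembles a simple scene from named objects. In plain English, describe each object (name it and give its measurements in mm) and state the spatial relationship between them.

A is a four-legged stool. The seat is 280×340 mm, 28 mm thick, top at z = 390 mm. It stands on four round legs, each 28 mm in diameter, from z = 0 to the seat underside, each leg's axis is inset half a diameter from the nearest pair of seat edges (so the leg's bounding box is flush with the corner).

B is a spool: two coaxial disc flanges of radius 135 mm and thickness 24 mm, joined by a core cylinder of radius 57 mm and height 88 mm. The lower flange rests on z = 0 and the three cylinders share a vertical axis.

The spool is on top of the stool, centred.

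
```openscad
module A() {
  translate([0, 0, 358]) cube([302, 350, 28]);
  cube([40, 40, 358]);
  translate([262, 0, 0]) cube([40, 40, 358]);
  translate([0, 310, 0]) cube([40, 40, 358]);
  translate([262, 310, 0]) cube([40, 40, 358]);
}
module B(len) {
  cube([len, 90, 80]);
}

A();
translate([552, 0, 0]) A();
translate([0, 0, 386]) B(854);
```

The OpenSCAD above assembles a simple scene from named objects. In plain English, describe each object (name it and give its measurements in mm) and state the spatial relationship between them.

A is a four-legged stool. The seat is a 302×350×28 mm slab whose top surface is at z = 386 mm; four square legs, each 40×40 mm in cross-section, run from the floor (z = 0) to the underside of the seat, each flush with a corner of the seat.

B is a rectangular beam 854 mm long (x), 90 mm deep (y), 80 mm thick (z).

The beam spans the tops of two stools placed 250 mm apart, resting at z = 386 mm.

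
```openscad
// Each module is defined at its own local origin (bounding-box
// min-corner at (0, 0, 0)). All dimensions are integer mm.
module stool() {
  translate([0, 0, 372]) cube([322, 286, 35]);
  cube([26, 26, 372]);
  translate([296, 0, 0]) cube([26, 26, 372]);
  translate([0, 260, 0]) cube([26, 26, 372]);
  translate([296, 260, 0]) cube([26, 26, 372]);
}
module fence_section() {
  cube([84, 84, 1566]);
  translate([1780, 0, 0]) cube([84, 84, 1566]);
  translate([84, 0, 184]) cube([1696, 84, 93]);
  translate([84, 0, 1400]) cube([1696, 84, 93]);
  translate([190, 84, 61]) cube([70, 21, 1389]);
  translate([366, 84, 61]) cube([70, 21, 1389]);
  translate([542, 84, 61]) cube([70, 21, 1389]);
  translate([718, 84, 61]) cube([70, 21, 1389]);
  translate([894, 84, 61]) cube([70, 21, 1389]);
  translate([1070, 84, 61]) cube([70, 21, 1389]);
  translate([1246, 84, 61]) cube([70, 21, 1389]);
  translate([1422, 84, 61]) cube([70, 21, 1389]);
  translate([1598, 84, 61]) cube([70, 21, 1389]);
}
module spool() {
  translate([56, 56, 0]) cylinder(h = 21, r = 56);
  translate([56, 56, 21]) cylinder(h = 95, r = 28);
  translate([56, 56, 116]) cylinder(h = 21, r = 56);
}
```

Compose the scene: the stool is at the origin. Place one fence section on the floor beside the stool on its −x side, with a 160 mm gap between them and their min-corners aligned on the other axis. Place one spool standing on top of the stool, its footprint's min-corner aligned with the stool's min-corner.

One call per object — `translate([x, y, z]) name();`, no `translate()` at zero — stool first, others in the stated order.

stool();
translate([-2024, 0, 0]) fence_section();
translate([0, 0, 407]) spool();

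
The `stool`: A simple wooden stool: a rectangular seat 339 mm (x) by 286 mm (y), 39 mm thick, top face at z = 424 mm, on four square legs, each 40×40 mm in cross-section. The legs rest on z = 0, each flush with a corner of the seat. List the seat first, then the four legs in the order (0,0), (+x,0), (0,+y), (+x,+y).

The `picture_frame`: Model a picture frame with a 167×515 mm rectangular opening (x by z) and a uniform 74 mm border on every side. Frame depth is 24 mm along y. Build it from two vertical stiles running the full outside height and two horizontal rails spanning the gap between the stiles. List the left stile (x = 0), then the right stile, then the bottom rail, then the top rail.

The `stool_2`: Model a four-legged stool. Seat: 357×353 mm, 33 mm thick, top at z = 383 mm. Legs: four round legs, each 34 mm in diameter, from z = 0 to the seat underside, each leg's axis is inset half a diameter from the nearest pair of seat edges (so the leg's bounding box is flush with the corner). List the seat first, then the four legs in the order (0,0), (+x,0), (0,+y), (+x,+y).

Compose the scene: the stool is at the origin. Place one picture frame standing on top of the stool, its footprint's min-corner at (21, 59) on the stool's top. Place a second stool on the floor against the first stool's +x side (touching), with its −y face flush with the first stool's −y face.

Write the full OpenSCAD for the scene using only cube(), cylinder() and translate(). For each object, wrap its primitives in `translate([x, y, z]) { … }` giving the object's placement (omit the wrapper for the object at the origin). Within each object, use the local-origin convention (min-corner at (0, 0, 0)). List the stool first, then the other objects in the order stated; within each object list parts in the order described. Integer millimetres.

translate([0, 0, 385]) cube([339, 286, 39]);
cube([40, 40, 385]);
translate([299, 0, 0]) cube([40, 40, 385]);
translate([0, 246, 0]) cube([40, 40, 385]);
translate([299, 246, 0]) cube([40, 40, 385]);
translate([21, 59, 424]) {
  cube([74, 24, 663]);
  translate([241, 0, 0]) cube([74, 24, 663]);
  translate([74, 0, 0]) cube([167, 24, 74]);
  translate([74, 0, 589]) cube([167, 24, 74]);
}
translate([339, 0, 0]) {
  translate([0, 0, 350]) cube([357, 353, 33]);
  translate([17, 17, 0]) cylinder(h = 350, r = 17);
  translate([340, 17, 0]) cylinder(h = 350, r = 17);
  translate([17, 336, 0]) cylinder(h = 350, r = 17);
  translate([340, 336, 0]) cylinder(h = 350, r = 17);
}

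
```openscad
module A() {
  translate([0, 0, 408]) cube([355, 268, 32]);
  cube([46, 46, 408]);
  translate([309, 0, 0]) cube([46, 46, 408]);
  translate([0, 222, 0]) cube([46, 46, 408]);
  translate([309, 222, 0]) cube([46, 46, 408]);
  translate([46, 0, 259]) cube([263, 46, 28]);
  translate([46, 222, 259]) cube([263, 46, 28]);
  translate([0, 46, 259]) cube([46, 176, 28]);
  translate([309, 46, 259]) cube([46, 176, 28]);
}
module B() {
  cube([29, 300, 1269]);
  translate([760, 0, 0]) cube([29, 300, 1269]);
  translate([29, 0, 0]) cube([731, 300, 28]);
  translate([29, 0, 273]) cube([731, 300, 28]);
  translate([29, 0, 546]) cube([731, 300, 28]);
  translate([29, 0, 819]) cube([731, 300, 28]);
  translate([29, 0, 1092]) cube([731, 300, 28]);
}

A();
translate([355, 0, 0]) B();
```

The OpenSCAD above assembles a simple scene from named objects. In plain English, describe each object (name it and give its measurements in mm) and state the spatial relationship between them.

A is a simple wooden stool: a rectangular seat 355 mm (x) by 268 mm (y), 32 mm thick, top face at z = 440 mm, on four square legs, each 46×46 mm in cross-section. The legs rest on z = 0, each flush with a corner of the seat. Four stretchers, 46 mm wide and 28 mm tall, connect adjacent legs with their undersides at z = 259 mm, each running between the inner faces of the legs it joins and aligned with the legs' outer faces on the other axis.

B is an open bookshelf. Two side panels, each 29 mm thick, 300 mm deep and 1269 mm tall, stand 789 mm apart (outside-to-outside). Between them sit 5 shelves, each 28 mm thick and 300 mm deep, spanning the full gap between the sides. The bottom shelf rests on the floor (its underside at z = 0) and the clear gap between one shelf's top and the next shelf's underside is 245 mm.

The bookshelf is against the stool's +x side, with their −y faces flush.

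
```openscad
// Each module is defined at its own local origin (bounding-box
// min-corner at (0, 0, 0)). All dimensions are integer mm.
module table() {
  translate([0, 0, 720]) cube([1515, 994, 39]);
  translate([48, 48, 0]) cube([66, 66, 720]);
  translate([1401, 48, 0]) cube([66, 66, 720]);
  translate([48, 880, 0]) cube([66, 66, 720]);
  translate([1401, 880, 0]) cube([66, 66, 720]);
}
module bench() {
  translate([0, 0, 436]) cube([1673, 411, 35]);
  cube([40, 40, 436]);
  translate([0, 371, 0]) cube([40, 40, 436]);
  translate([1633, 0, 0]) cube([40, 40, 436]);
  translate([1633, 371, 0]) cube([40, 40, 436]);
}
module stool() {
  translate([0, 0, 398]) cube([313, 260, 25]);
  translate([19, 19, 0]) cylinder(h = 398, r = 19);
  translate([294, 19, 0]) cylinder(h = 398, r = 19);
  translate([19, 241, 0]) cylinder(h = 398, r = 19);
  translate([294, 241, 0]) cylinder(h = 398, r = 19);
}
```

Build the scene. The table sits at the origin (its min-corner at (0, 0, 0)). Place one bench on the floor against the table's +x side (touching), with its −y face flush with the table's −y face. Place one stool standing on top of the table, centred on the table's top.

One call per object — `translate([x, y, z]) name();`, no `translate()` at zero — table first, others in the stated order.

table();
translate([1515, 0, 0]) bench();
translate([601, 367, 759]) stool();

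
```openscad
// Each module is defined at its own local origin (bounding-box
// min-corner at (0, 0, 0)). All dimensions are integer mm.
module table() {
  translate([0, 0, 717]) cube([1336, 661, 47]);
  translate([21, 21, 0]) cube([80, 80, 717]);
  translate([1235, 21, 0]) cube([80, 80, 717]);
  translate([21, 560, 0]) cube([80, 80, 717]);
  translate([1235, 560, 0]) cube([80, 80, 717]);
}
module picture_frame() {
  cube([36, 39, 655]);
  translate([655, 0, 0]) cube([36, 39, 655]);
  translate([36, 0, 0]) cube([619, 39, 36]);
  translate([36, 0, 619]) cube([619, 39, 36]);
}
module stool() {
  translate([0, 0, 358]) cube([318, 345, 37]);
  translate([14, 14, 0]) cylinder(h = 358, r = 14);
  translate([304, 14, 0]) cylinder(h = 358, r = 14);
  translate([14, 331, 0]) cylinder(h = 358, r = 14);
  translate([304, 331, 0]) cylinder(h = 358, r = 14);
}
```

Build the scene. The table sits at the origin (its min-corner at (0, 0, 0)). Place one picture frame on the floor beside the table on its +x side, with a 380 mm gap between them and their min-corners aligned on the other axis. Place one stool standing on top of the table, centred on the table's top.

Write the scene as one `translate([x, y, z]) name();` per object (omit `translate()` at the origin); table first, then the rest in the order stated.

table();
translate([1716, 0, 0]) picture_frame();
translate([509, 158, 764]) stool();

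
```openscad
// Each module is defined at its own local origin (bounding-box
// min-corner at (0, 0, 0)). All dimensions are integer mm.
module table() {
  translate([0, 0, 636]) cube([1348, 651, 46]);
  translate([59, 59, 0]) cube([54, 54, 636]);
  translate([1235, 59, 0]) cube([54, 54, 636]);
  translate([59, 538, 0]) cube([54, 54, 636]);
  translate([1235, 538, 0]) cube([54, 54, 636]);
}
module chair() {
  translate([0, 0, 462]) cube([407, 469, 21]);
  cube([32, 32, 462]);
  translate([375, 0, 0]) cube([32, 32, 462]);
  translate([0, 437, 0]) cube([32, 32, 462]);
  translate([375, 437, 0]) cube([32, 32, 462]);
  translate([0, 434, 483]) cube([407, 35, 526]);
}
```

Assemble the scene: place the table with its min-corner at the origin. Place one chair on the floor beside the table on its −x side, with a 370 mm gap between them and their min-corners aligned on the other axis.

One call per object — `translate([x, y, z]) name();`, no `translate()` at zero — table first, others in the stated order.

table();
translate([-777, 0, 0]) chair();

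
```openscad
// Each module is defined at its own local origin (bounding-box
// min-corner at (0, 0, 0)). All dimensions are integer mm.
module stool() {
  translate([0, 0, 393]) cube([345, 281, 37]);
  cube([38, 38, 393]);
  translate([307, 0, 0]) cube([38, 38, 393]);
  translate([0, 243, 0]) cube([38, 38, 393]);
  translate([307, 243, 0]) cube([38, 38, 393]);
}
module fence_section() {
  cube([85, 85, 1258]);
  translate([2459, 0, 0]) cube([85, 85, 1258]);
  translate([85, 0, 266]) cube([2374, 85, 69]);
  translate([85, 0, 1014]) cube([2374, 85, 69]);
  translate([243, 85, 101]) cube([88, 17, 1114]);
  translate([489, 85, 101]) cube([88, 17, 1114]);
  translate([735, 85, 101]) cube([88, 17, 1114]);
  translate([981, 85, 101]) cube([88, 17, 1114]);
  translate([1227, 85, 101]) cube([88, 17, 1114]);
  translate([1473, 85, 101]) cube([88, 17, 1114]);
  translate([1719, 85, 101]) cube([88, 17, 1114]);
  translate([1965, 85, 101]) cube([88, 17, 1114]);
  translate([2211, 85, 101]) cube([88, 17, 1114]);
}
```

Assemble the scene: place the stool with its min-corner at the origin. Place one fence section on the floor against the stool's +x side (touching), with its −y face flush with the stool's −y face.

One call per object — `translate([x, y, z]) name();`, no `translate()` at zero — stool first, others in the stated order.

stool();
translate([345, 0, 0]) fence_section();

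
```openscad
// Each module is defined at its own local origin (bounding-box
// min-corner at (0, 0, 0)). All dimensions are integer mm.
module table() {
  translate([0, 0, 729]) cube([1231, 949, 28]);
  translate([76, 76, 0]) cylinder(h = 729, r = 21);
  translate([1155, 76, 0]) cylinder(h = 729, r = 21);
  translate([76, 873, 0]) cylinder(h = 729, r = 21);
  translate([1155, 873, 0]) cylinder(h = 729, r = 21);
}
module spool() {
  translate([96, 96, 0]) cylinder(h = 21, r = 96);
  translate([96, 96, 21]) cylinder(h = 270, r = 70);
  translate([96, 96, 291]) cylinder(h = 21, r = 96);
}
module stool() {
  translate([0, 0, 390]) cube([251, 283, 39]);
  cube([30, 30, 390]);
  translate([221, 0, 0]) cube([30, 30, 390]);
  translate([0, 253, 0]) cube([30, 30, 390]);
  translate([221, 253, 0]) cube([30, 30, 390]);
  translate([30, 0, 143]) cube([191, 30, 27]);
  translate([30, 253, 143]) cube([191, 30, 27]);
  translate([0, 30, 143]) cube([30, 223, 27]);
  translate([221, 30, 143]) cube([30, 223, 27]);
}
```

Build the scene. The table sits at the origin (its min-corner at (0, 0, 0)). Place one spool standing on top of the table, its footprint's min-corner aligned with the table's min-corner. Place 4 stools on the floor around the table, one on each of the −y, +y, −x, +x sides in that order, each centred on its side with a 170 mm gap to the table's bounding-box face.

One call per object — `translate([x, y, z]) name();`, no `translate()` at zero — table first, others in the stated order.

table();
translate([0, 0, 757]) spool();
translate([490, -453, 0]) stool();
translate([490, 1119, 0]) stool();
translate([-421, 333, 0]) stool();
translate([1401, 333, 0]) stool();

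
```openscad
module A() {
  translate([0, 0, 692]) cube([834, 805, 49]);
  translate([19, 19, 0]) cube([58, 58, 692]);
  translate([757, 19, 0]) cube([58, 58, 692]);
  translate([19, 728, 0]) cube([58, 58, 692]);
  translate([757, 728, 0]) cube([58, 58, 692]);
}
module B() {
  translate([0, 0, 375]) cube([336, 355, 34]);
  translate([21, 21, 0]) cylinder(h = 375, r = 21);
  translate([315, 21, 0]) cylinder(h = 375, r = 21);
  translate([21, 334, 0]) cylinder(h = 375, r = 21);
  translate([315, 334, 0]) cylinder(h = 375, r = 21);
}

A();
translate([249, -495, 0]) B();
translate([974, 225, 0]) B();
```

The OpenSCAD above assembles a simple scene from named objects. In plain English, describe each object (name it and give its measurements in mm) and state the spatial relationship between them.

A is a table with a 834×805 mm rectangular top, 49 mm thick, top surface at z = 741 mm, supported by four 58×58 mm square legs, each inset 19 mm from the nearest pair of top edges, running from the floor.

B is a simple wooden stool: a rectangular seat 336 mm (x) by 355 mm (y), 34 mm thick, top face at z = 409 mm, on four round legs, each 42 mm in diameter. The legs rest on z = 0, each leg's axis is inset half a diameter from the nearest pair of seat edges (so the leg's bounding box is flush with the corner).

Two stools sit around the table at the −y, +x sides.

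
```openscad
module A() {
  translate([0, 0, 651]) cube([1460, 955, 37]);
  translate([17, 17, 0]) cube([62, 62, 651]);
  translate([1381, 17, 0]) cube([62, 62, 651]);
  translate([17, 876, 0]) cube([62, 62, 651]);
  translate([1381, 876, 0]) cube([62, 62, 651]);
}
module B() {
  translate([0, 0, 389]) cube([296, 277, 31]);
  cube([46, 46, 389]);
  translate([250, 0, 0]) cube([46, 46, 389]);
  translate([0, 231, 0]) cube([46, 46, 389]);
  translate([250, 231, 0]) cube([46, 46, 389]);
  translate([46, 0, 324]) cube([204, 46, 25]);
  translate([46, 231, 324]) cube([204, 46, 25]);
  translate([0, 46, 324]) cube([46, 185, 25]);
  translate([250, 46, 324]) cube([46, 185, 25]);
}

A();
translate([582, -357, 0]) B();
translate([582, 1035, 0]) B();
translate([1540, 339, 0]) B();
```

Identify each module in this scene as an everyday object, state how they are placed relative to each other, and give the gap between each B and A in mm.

Each stool's nearest face is 80 mm from the table's bounding box.

A is a table. B is a stool. Three stools sit around the table at the −y, +y, +x sides. The gap between each stool and the table is 80 mm.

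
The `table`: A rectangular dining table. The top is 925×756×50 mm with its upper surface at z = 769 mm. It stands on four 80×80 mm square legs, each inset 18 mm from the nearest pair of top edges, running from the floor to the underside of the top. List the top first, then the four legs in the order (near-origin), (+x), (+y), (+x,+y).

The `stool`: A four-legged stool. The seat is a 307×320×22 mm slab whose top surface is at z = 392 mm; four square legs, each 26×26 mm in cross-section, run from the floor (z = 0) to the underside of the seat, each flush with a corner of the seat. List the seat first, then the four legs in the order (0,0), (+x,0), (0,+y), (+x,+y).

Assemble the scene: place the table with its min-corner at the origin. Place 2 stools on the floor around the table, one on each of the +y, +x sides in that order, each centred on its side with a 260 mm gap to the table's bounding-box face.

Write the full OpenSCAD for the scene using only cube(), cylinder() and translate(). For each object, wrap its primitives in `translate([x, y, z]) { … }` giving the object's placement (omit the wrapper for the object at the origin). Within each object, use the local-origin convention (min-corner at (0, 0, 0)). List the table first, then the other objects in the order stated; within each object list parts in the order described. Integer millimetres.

translate([0, 0, 719]) cube([925, 756, 50]);
translate([18, 18, 0]) cube([80, 80, 719]);
translate([827, 18, 0]) cube([80, 80, 719]);
translate([18, 658, 0]) cube([80, 80, 719]);
translate([827, 658, 0]) cube([80, 80, 719]);
translate([309, 1016, 0]) {
  translate([0, 0, 370]) cube([307, 320, 22]);
  cube([26, 26, 370]);
  translate([281, 0, 0]) cube([26, 26, 370]);
  translate([0, 294, 0]) cube([26, 26, 370]);
  translate([281, 294, 0]) cube([26, 26, 370]);
}
translate([1185, 218, 0]) {
  translate([0, 0, 370]) cube([307, 320, 22]);
  cube([26, 26, 370]);
  translate([281, 0, 0]) cube([26, 26, 370]);
  translate([0, 294, 0]) cube([26, 26, 370]);
  translate([281, 294, 0]) cube([26, 26, 370]);
}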